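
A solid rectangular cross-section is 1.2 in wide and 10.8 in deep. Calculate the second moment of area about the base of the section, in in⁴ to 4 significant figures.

The section: 1.2 × 10.8, A = 12.96 in², y = 5.4 in, Ī = 125.971 in⁴.
Transfer it to a horizontal axis along the bottom face using Ī + A·d² with d = y − 0:
  the section: d = 5.4 in → contributes +503.885 in⁴
Total I = 503.885 in⁴.

I_base ≈ 503.9 in⁴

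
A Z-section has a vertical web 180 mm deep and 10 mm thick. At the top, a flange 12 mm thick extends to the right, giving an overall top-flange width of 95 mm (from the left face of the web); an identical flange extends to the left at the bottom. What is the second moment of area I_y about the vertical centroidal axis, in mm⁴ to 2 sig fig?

I_y ≈ 5.8 × 10⁶ mm⁴

Treat the section as a set of non-overlapping primitives; coordinates are from the bounding-box lower-left.
Web: 10 × 180, A = 1 800 mm², x = 90 mm, Ī = 15 000 mm⁴.
Top flange (beyond web): 85 × 12, A = 1 020 mm², x = 137.5 mm, Ī = 614 125 mm⁴.
Bottom flange (beyond web): 85 × 12, A = 1 020 mm², x = 42.5 mm, Ī = 614 125 mm⁴.
Centroid: x̄ = ΣA·x / ΣA = 90 mm.
Transfer each piece to the vertical centroidal axis using Ī + A·d² with d = x − 90:
  web: d = 0 mm → contributes +15 000 mm⁴
  top flange (beyond web): d = 47.5 mm → contributes +2 915 500 mm⁴
  bottom flange (beyond web): d = -47.5 mm → contributes +2 915 500 mm⁴
Total I = 5 846 000 mm⁴.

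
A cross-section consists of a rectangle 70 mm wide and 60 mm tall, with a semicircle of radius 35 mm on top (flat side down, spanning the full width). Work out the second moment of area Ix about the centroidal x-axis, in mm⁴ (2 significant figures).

Ix ≈ 4.1 × 10⁶ mm⁴

Decompose the section into non-overlapping parts with the origin at the bottom-left of its bounding rectangle.
Rectangular body: 70 × 60, A = 4 200 mm², y = 30 mm, Ī = 1 260 000 mm⁴.
Semicircular cap: semicircle r = 35, A = 1 924 mm², y = 74.85 mm, Ī = 164 704 mm⁴.
Centroid: ȳ = ΣA·y / ΣA = 44.09 mm.
Transfer each piece to the centroidal x-axis using Ī + A·d² with d = y − 44.09:
  rectangular body: d = -14.09 mm → contributes +2 094 200 mm⁴
  semicircular cap: d = 30.76 mm → contributes +1 985 509 mm⁴
Total I = 4 079 709 mm⁴.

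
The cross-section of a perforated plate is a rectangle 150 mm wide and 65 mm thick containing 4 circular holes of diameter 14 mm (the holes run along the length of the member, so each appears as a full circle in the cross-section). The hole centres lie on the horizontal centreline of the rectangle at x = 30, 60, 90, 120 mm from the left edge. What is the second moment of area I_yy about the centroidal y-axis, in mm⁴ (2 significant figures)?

Split into non-overlapping primitives; take the origin at the lower-left of the bounding box.
Plate: 150 × 65, A = 9 750 mm², x = 75 mm, Ī = 18 281 250 mm⁴.
Hole 1 (subtracted): ⌀14, A = 153.9 mm², x = 30 mm, Ī = 1 886 mm⁴.
Hole 2 (subtracted): ⌀14, A = 153.9 mm², x = 60 mm, Ī = 1 886 mm⁴.
Hole 3 (subtracted): ⌀14, A = 153.9 mm², x = 90 mm, Ī = 1 886 mm⁴.
Hole 4 (subtracted): ⌀14, A = 153.9 mm², x = 120 mm, Ī = 1 886 mm⁴.
By symmetry the centroid is at mid-width, x̄ = 75 mm.
Transfer each piece to the centroidal y-axis using Ī + A·d² with d = x − 75:
  plate: d = 0 mm → contributes +18 281 250 mm⁴
  hole 1: d = -45 mm → contributes −313 610 mm⁴
  hole 2: d = -15 mm → contributes −36 522 mm⁴
  hole 3: d = 15 mm → contributes −36 522 mm⁴
  hole 4: d = 45 mm → contributes −313 610 mm⁴
Total I = 17 580 986 mm⁴.

I_yy ≈ 1.8 × 10⁷ mm⁴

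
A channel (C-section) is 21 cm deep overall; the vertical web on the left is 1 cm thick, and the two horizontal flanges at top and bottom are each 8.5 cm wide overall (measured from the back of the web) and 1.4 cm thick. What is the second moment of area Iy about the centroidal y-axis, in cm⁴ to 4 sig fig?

Break the section into simple shapes (no overlaps), measuring from the bottom-left corner of the bounding box.
Web: 1 × 21, A = 21 cm², x = 0.5 cm, Ī = 1.75 cm⁴.
Top flange (beyond web): 7.5 × 1.4, A = 10.5 cm², x = 4.75 cm, Ī = 49.2188 cm⁴.
Bottom flange (beyond web): 7.5 × 1.4, A = 10.5 cm², x = 4.75 cm, Ī = 49.2188 cm⁴.
Centroid: x̄ = ΣA·x / ΣA = 2.625 cm.
Transfer each piece to the centroidal y-axis using Ī + A·d² with d = x − 2.625:
  web: d = -2.125 cm → contributes +96.5781 cm⁴
  top flange (beyond web): d = 2.125 cm → contributes +96.6328 cm⁴
  bottom flange (beyond web): d = 2.125 cm → contributes +96.6328 cm⁴
Total I = 289.844 cm⁴.

Iy ≈ 289.8 cm⁴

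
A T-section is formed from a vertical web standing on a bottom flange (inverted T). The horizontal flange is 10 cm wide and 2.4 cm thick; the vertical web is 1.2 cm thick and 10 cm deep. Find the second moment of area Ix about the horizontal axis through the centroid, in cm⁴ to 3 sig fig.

Split into non-overlapping primitives; take the origin at the lower-left of the bounding box.
Flange: 10 × 2.4, A = 24 cm², y = 1.2 cm, Ī = 11.52 cm⁴.
Web: 1.2 × 10, A = 12 cm², y = 7.4 cm, Ī = 100 cm⁴.
Centroid: ȳ = ΣA·y / ΣA = 3.2667 cm.
Transfer each piece to the horizontal axis through the centroid using Ī + A·d² with d = y − 3.2667:
  flange: d = -2.0667 cm → contributes +114.03 cm⁴
  web: d = 4.1333 cm → contributes +305.01 cm⁴
Total I = 419.04 cm⁴.

Ix ≈ 419 cm⁴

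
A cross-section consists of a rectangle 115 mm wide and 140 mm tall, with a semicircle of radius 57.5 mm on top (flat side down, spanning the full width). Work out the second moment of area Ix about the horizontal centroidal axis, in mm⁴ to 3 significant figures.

Split into non-overlapping primitives; take the origin at the lower-left of the bounding box.
Rectangular body: 115 × 140, A = 16 100 mm², y = 70 mm, Ī = 26 296 667 mm⁴.
Semicircular cap: semicircle r = 57.5, A = 5193.4 mm², y = 164.4 mm, Ī = 1 199 785 mm⁴.
Centroid: ȳ = ΣA·y / ΣA = 93.025 mm.
Transfer each piece to the horizontal centroidal axis using Ī + A·d² with d = y − 93.025:
  rectangular body: d = -23.025 mm → contributes +34 832 063 mm⁴
  semicircular cap: d = 71.379 mm → contributes +27 660 039 mm⁴
Total I = 62 492 102 mm⁴.

Ix ≈ 6.25 × 10⁷ mm⁴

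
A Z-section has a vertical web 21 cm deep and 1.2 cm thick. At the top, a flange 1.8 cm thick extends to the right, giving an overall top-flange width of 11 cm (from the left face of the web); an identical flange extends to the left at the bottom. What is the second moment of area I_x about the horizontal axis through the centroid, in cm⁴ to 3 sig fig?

Break the section into simple shapes (no overlaps), measuring from the bottom-left corner of the bounding box.
Web: 1.2 × 21, A = 25.2 cm², y = 10.5 cm, Ī = 926.1 cm⁴.
Top flange (beyond web): 9.8 × 1.8, A = 17.64 cm², y = 20.1 cm, Ī = 4.7628 cm⁴.
Bottom flange (beyond web): 9.8 × 1.8, A = 17.64 cm², y = 0.9 cm, Ī = 4.7628 cm⁴.
Centroid: ȳ = ΣA·y / ΣA = 10.5 cm.
Transfer each piece to the horizontal axis through the centroid using Ī + A·d² with d = y − 10.5:
  web: d = 0 cm → contributes +926.1 cm⁴
  top flange (beyond web): d = 9.6 cm → contributes +1630.5 cm⁴
  bottom flange (beyond web): d = -9.6 cm → contributes +1630.5 cm⁴
Total I = 4 187 cm⁴.

I_x ≈ 4190 cm⁴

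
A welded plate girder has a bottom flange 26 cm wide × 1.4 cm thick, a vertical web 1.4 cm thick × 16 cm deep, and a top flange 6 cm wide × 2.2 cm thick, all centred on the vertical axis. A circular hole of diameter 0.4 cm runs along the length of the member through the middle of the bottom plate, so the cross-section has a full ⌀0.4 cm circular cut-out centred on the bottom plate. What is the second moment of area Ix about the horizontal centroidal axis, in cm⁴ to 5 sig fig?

Break the section into simple shapes (no overlaps), measuring from the bottom-left corner of the bounding box.
Bottom plate: 26 × 1.4, A = 36.4 cm², y = 0.7 cm, Ī = 5.945333 cm⁴.
Web plate: 1.4 × 16, A = 22.4 cm², y = 9.4 cm, Ī = 477.8667 cm⁴.
Top plate: 6 × 2.2, A = 13.2 cm², y = 18.5 cm, Ī = 5.324 cm⁴.
Hole (subtracted): ⌀0.4, A = 0.1256637 cm², y = 0.7 cm, Ī = 0.001256637 cm⁴.
Centroid: ȳ = ΣA·y / ΣA = 6.680438 cm.
Transfer each piece to the horizontal centroidal axis using Ī + A·d² with d = y − 6.680438:
  bottom plate: d = -5.980438 cm → contributes +1307.815 cm⁴
  web plate: d = 2.719562 cm → contributes +643.5375 cm⁴
  top plate: d = 11.81956 cm → contributes +1849.391 cm⁴
  hole: d = -5.980438 cm → contributes −4.495699 cm⁴
Total I = 3796.247 cm⁴.

Ix ≈ 3796.2 cm⁴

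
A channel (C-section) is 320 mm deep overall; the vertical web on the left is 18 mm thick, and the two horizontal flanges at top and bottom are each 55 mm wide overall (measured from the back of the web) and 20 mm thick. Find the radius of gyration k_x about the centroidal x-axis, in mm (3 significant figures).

k_x ≈ 107 mm

Split into non-overlapping primitives; take the origin at the lower-left of the bounding box.
Web: 18 × 320, A = 5 760 mm², y = 160 mm, Ī = 49 152 000 mm⁴.
Top flange (beyond web): 37 × 20, A = 740 mm², y = 310 mm, Ī = 24 667 mm⁴.
Bottom flange (beyond web): 37 × 20, A = 740 mm², y = 10 mm, Ī = 24 667 mm⁴.
By symmetry the centroid is at mid-height, ȳ = 160 mm.
Transfer each piece to the centroidal x-axis using Ī + A·d² with d = y − 160:
  web: d = 0 mm → contributes +49 152 000 mm⁴
  top flange (beyond web): d = 150 mm → contributes +16 674 667 mm⁴
  bottom flange (beyond web): d = -150 mm → contributes +16 674 667 mm⁴
Total I = 82 501 333 mm⁴.
Radius of gyration: k = √(I/A) = √(82 501 333 / 7 240) = 106.75 mm.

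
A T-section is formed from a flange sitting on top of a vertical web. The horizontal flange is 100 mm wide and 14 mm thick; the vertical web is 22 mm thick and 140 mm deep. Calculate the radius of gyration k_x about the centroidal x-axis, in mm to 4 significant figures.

Break the section into simple shapes (no overlaps), measuring from the bottom-left corner of the bounding box.
Flange: 100 × 14, A = 1 400 mm², y = 147 mm, Ī = 22866.7 mm⁴.
Web: 22 × 140, A = 3 080 mm², y = 70 mm, Ī = 5 030 667 mm⁴.
Centroid: ȳ = ΣA·y / ΣA = 94.0625 mm.
Transfer each piece to the centroidal x-axis using Ī + A·d² with d = y − 94.0625:
  flange: d = 52.9375 mm → contributes +3 946 197 mm⁴
  web: d = -24.0625 mm → contributes +6 813 999 mm⁴
Total I = 10 760 196 mm⁴.
Radius of gyration: k = √(I/A) = √(10 760 196 / 4 480) = 49.0085 mm.

k_x ≈ 49.01 mm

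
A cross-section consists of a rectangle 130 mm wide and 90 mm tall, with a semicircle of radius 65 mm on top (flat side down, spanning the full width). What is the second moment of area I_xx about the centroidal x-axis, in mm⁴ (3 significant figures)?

Treat the section as a set of non-overlapping primitives; coordinates are from the bounding-box lower-left.
Rectangular body: 130 × 90, A = 11 700 mm², y = 45 mm, Ī = 7 897 500 mm⁴.
Semicircular cap: semicircle r = 65, A = 6636.6 mm², y = 117.59 mm, Ī = 1 959 230 mm⁴.
Centroid: ȳ = ΣA·y / ΣA = 71.272 mm.
Transfer each piece to the centroidal x-axis using Ī + A·d² with d = y − 71.272:
  rectangular body: d = -26.272 mm → contributes +15 972 764 mm⁴
  semicircular cap: d = 46.315 mm → contributes +16 195 493 mm⁴
Total I = 32 168 257 mm⁴.

I_xx ≈ 3.22 × 10⁷ mm⁴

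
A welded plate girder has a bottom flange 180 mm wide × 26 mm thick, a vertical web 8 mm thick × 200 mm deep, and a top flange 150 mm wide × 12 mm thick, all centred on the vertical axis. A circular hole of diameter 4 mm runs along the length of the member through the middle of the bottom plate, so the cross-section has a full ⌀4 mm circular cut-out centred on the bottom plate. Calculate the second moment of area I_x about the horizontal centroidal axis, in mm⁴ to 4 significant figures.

I_x ≈ 7.140 × 10⁷ mm⁴

Split into non-overlapping primitives; take the origin at the lower-left of the bounding box.
Bottom plate: 180 × 26, A = 4 680 mm², y = 13 mm, Ī = 263 640 mm⁴.
Web plate: 8 × 200, A = 1 600 mm², y = 126 mm, Ī = 5 333 333 mm⁴.
Top plate: 150 × 12, A = 1 800 mm², y = 232 mm, Ī = 21 600 mm⁴.
Hole (subtracted): ⌀4, A = 12.5664 mm², y = 13 mm, Ī = 12.5664 mm⁴.
Centroid: ȳ = ΣA·y / ΣA = 84.2742 mm.
Transfer each piece to the horizontal centroidal axis using Ī + A·d² with d = y − 84.2742:
  bottom plate: d = -71.2742 mm → contributes +24 038 104 mm⁴
  web plate: d = 41.7258 mm → contributes +8 118 999 mm⁴
  top plate: d = 147.726 mm → contributes +39 302 834 mm⁴
  hole: d = -71.2742 mm → contributes −63849.9 mm⁴
Total I = 71 396 087 mm⁴.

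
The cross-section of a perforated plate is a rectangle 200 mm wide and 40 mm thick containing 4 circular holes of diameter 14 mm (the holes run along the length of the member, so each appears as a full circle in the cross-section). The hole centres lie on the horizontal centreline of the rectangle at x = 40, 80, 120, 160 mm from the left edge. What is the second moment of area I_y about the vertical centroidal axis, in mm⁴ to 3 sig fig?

I_y ≈ 2.54 × 10⁷ mm⁴

Decompose the section into non-overlapping parts with the origin at the bottom-left of its bounding rectangle.
Plate: 200 × 40, A = 8 000 mm², x = 100 mm, Ī = 26 666 667 mm⁴.
Hole 1 (subtracted): ⌀14, A = 153.94 mm², x = 40 mm, Ī = 1885.7 mm⁴.
Hole 2 (subtracted): ⌀14, A = 153.94 mm², x = 80 mm, Ī = 1885.7 mm⁴.
Hole 3 (subtracted): ⌀14, A = 153.94 mm², x = 120 mm, Ī = 1885.7 mm⁴.
Hole 4 (subtracted): ⌀14, A = 153.94 mm², x = 160 mm, Ī = 1885.7 mm⁴.
By symmetry the centroid is at mid-width, x̄ = 100 mm.
Transfer each piece to the vertical centroidal axis using Ī + A·d² with d = x − 100:
  plate: d = 0 mm → contributes +26 666 667 mm⁴
  hole 1: d = -60 mm → contributes −556 063 mm⁴
  hole 2: d = -20 mm → contributes −63 461 mm⁴
  hole 3: d = 20 mm → contributes −63 461 mm⁴
  hole 4: d = 60 mm → contributes −556 063 mm⁴
Total I = 25 427 619 mm⁴.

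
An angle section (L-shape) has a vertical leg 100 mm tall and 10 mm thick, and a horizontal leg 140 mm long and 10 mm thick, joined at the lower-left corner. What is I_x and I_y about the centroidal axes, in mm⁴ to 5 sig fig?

I_x ≈ 1.9887 × 10⁶ mm⁴, I_y ≈ 4.6087 × 10⁶ mm⁴

Split into non-overlapping primitives; take the origin at the lower-left of the bounding box.
Vertical leg: 10 × 100, A = 1 000 mm², y = 50 mm, Ī = 833333.3 mm⁴.
Horizontal leg (remainder): 130 × 10, A = 1 300 mm², y = 5 mm, Ī = 10833.33 mm⁴.
Centroid: ȳ = ΣA·y / ΣA = 24.56522 mm.
Transfer each piece to the centroidal x-axis using Ī + A·d² with d = y − 24.56522:
  vertical leg: d = 25.43478 mm → contributes +1 480 261 mm⁴
  horizontal leg (remainder): d = -19.56522 mm → contributes +508470.4 mm⁴
Total I = 1 988 732 mm⁴.
For the y-axis: x̄ = 44.56522 mm.
Repeating about the centroidal y-axis gives I_y = 4 608 732 mm⁴.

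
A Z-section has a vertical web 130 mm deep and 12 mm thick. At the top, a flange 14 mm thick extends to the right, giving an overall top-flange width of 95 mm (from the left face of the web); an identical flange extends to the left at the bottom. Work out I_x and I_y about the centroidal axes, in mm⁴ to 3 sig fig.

I_x ≈ 1.01 × 10⁷ mm⁴, I_y ≈ 6.60 × 10⁶ mm⁴

Break the section into simple shapes (no overlaps), measuring from the bottom-left corner of the bounding box.
Web: 12 × 130, A = 1 560 mm², y = 65 mm, Ī = 2 197 000 mm⁴.
Top flange (beyond web): 83 × 14, A = 1 162 mm², y = 123 mm, Ī = 18 979 mm⁴.
Bottom flange (beyond web): 83 × 14, A = 1 162 mm², y = 7 mm, Ī = 18 979 mm⁴.
Centroid: ȳ = ΣA·y / ΣA = 65 mm.
Transfer each piece to the centroidal x-axis using Ī + A·d² with d = y − 65:
  web: d = 0 mm → contributes +2 197 000 mm⁴
  top flange (beyond web): d = 58 mm → contributes +3 927 947 mm⁴
  bottom flange (beyond web): d = -58 mm → contributes +3 927 947 mm⁴
Total I = 10 052 895 mm⁴.
For the y-axis: x̄ = 89 mm.
Repeating about the centroidal y-axis gives I_y = 6 596 415 mm⁴.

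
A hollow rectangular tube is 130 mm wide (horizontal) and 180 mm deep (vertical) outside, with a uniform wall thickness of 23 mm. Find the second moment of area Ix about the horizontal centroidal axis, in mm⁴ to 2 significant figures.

Split into non-overlapping primitives; take the origin at the lower-left of the bounding box.
Outer rectangle: 130 × 180, A = 23 400 mm², y = 90 mm, Ī = 63 180 000 mm⁴.
Inner void (subtracted): 84 × 134, A = 11 256 mm², y = 90 mm, Ī = 16 842 728 mm⁴.
By symmetry the centroid is at mid-height, ȳ = 90 mm.
All pieces are centred on the horizontal centroidal axis, so I = ΣĪ (holes subtracted) = 46 337 272 mm⁴.

Ix ≈ 4.6 × 10⁷ mm⁴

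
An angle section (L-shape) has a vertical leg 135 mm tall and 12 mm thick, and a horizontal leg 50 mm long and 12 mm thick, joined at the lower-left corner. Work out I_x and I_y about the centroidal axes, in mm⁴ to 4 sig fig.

I_x ≈ 3.812 × 10⁶ mm⁴, I_y ≈ 2.967 × 10⁵ mm⁴

Split into non-overlapping primitives; take the origin at the lower-left of the bounding box.
Vertical leg: 12 × 135, A = 1 620 mm², y = 67.5 mm, Ī = 2 460 375 mm⁴.
Horizontal leg (remainder): 38 × 12, A = 456 mm², y = 6 mm, Ī = 5 472 mm⁴.
Centroid: ȳ = ΣA·y / ΣA = 53.9913 mm.
Transfer each piece to the centroidal x-axis using Ī + A·d² with d = y − 53.9913:
  vertical leg: d = 13.5087 mm → contributes +2 755 999 mm⁴
  horizontal leg (remainder): d = -47.9913 mm → contributes +1 055 716 mm⁴
Total I = 3 811 716 mm⁴.
For the y-axis: x̄ = 11.4913 mm.
Repeating about the centroidal y-axis gives I_y = 296 711 mm⁴.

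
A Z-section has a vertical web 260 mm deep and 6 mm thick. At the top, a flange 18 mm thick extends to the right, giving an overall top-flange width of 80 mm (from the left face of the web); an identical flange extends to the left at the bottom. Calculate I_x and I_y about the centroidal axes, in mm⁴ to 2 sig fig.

Decompose the section into non-overlapping parts with the origin at the bottom-left of its bounding rectangle.
Web: 6 × 260, A = 1 560 mm², y = 130 mm, Ī = 8 788 000 mm⁴.
Top flange (beyond web): 74 × 18, A = 1 332 mm², y = 251 mm, Ī = 35 964 mm⁴.
Bottom flange (beyond web): 74 × 18, A = 1 332 mm², y = 9 mm, Ī = 35 964 mm⁴.
Centroid: ȳ = ΣA·y / ΣA = 130 mm.
Transfer each piece to the centroidal x-axis using Ī + A·d² with d = y − 130:
  web: d = 0 mm → contributes +8 788 000 mm⁴
  top flange (beyond web): d = 121 mm → contributes +19 537 776 mm⁴
  bottom flange (beyond web): d = -121 mm → contributes +19 537 776 mm⁴
Total I = 47 863 552 mm⁴.
For the y-axis: x̄ = 77 mm.
Repeating about the centroidal y-axis gives I_y = 5 482 752 mm⁴.

I_x ≈ 4.8 × 10⁷ mm⁴, I_y ≈ 5.5 × 10⁶ mm⁴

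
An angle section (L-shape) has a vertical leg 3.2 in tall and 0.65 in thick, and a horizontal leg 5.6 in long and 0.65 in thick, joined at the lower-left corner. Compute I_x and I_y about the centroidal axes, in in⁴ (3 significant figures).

Treat the section as a set of non-overlapping primitives; coordinates are from the bounding-box lower-left.
Vertical leg: 0.65 × 3.2, A = 2.08 in², y = 1.6 in, Ī = 1.7749 in⁴.
Horizontal leg (remainder): 4.95 × 0.65, A = 3.2175 in², y = 0.325 in, Ī = 0.11328 in⁴.
Centroid: ȳ = ΣA·y / ΣA = 0.82561 in.
Transfer each piece to the centroidal x-axis using Ī + A·d² with d = y − 0.82561:
  vertical leg: d = 0.77439 in → contributes +3.0223 in⁴
  horizontal leg (remainder): d = -0.50061 in → contributes +0.91963 in⁴
Total I = 3.9419 in⁴.
For the y-axis: x̄ = 2.0256 in.
Repeating about the centroidal y-axis gives I_y = 16.547 in⁴.

I_x ≈ 3.94 in⁴, I_y ≈ 16.5 in⁴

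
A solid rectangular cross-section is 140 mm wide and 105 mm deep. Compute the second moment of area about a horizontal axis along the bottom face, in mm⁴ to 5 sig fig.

I_base ≈ 5.4023 × 10⁷ mm⁴

The section: 140 × 105, A = 14 700 mm², y = 52.5 mm, Ī = 13 505 625 mm⁴.
Transfer it to a horizontal axis along the bottom face using Ī + A·d² with d = y − 0:
  the section: d = 52.5 mm → contributes +54 022 500 mm⁴
Total I = 54 022 500 mm⁴.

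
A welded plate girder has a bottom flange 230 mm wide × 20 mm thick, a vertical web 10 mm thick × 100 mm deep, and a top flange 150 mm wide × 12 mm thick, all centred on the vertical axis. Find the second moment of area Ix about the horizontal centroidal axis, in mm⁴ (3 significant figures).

Ix ≈ 1.91 × 10⁷ mm⁴

Decompose the section into non-overlapping parts with the origin at the bottom-left of its bounding rectangle.
Bottom plate: 230 × 20, A = 4 600 mm², y = 10 mm, Ī = 153 333 mm⁴.
Web plate: 10 × 100, A = 1 000 mm², y = 70 mm, Ī = 833 333 mm⁴.
Top plate: 150 × 12, A = 1 800 mm², y = 126 mm, Ī = 21 600 mm⁴.
Centroid: ȳ = ΣA·y / ΣA = 46.324 mm.
Transfer each piece to the horizontal centroidal axis using Ī + A·d² with d = y − 46.324:
  bottom plate: d = -36.324 mm → contributes +6 222 833 mm⁴
  web plate: d = 23.676 mm → contributes +1 393 871 mm⁴
  top plate: d = 79.676 mm → contributes +11 448 384 mm⁴
Total I = 19 065 088 mm⁴.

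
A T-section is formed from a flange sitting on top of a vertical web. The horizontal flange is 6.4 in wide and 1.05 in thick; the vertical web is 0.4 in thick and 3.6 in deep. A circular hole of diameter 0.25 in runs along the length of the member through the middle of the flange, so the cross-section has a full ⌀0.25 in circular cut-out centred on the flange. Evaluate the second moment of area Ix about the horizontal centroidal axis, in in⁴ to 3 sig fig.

Ix ≈ 8.57 in⁴

Treat the section as a set of non-overlapping primitives; coordinates are from the bounding-box lower-left.
Flange: 6.4 × 1.05, A = 6.72 in², y = 4.125 in, Ī = 0.6174 in⁴.
Web: 0.4 × 3.6, A = 1.44 in², y = 1.8 in, Ī = 1.5552 in⁴.
Hole (subtracted): ⌀0.25, A = 0.049087 in², y = 4.125 in, Ī = 0.00019175 in⁴.
Centroid: ȳ = ΣA·y / ΣA = 3.7122 in.
Transfer each piece to the horizontal centroidal axis using Ī + A·d² with d = y − 3.7122:
  flange: d = 0.41278 in → contributes +1.7624 in⁴
  web: d = -1.9122 in → contributes +6.8207 in⁴
  hole: d = 0.41278 in → contributes −0.0085555 in⁴
Total I = 8.5745 in⁴.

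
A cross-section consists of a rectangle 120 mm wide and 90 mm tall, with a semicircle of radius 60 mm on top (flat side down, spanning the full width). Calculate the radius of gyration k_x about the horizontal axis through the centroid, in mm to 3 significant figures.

k_x ≈ 40.6 mm

Split into non-overlapping primitives; take the origin at the lower-left of the bounding box.
Rectangular body: 120 × 90, A = 10 800 mm², y = 45 mm, Ī = 7 290 000 mm⁴.
Semicircular cap: semicircle r = 60, A = 5654.9 mm², y = 115.46 mm, Ī = 1 422 450 mm⁴.
Centroid: ȳ = ΣA·y / ΣA = 69.216 mm.
Transfer each piece to the horizontal axis through the centroid using Ī + A·d² with d = y − 69.216:
  rectangular body: d = -24.216 mm → contributes +13 623 213 mm⁴
  semicircular cap: d = 46.249 mm → contributes +13 517 996 mm⁴
Total I = 27 141 210 mm⁴.
Radius of gyration: k = √(I/A) = √(27 141 210 / 16 455) = 40.613 mm.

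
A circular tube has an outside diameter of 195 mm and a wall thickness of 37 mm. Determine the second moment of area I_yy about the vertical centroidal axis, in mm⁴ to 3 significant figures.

Split into non-overlapping primitives; take the origin at the lower-left of the bounding box.
Outer circle: ⌀195, A = 29 865 mm², x = 97.5 mm, Ī = 70 975 481 mm⁴.
Bore (subtracted): ⌀121, A = 11 499 mm², x = 97.5 mm, Ī = 10 522 317 mm⁴.
By symmetry the centroid is at mid-width, x̄ = 97.5 mm.
All pieces are centred on the vertical centroidal axis, so I = ΣĪ (holes subtracted) = 60 453 164 mm⁴.

I_yy ≈ 6.05 × 10⁷ mm⁴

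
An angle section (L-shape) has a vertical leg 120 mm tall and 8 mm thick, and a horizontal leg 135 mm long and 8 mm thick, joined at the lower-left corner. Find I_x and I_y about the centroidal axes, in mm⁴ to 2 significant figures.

Treat the section as a set of non-overlapping primitives; coordinates are from the bounding-box lower-left.
Vertical leg: 8 × 120, A = 960 mm², y = 60 mm, Ī = 1 152 000 mm⁴.
Horizontal leg (remainder): 127 × 8, A = 1 016 mm², y = 4 mm, Ī = 5 419 mm⁴.
Centroid: ȳ = ΣA·y / ΣA = 31.21 mm.
Transfer each piece to the centroidal x-axis using Ī + A·d² with d = y − 31.21:
  vertical leg: d = 28.79 mm → contributes +1 947 904 mm⁴
  horizontal leg (remainder): d = -27.21 mm → contributes +757 454 mm⁴
Total I = 2 705 358 mm⁴.
For the y-axis: x̄ = 38.71 mm.
Repeating about the centroidal y-axis gives I_y = 3 619 688 mm⁴.

I_x ≈ 2.7 × 10⁶ mm⁴, I_y ≈ 3.6 × 10⁶ mm⁴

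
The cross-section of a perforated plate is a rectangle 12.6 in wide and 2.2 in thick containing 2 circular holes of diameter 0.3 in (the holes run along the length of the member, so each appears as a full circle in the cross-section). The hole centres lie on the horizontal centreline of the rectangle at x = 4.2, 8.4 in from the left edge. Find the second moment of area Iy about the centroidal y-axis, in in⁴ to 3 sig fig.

Split into non-overlapping primitives; take the origin at the lower-left of the bounding box.
Plate: 12.6 × 2.2, A = 27.72 in², x = 6.3 in, Ī = 366.74 in⁴.
Hole 1 (subtracted): ⌀0.3, A = 0.070686 in², x = 4.2 in, Ī = 0.00039761 in⁴.
Hole 2 (subtracted): ⌀0.3, A = 0.070686 in², x = 8.4 in, Ī = 0.00039761 in⁴.
By symmetry the centroid is at mid-width, x̄ = 6.3 in.
Transfer each piece to the centroidal y-axis using Ī + A·d² with d = x − 6.3:
  plate: d = 0 in → contributes +366.74 in⁴
  hole 1: d = -2.1 in → contributes −0.31212 in⁴
  hole 2: d = 2.1 in → contributes −0.31212 in⁴
Total I = 366.11 in⁴.

Iy ≈ 366 in⁴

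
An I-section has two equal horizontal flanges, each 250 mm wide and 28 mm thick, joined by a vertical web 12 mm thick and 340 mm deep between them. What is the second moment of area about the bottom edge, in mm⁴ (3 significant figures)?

I_base ≈ 1.22 × 10⁹ mm⁴

Break the section into simple shapes (no overlaps), measuring from the bottom-left corner of the bounding box.
Bottom flange: 250 × 28, A = 7 000 mm², y = 14 mm, Ī = 457 333 mm⁴.
Web: 12 × 340, A = 4 080 mm², y = 198 mm, Ī = 39 304 000 mm⁴.
Top flange: 250 × 28, A = 7 000 mm², y = 382 mm, Ī = 457 333 mm⁴.
Transfer each piece to the base of the section using Ī + A·d² with d = y − 0:
  bottom flange: d = 14 mm → contributes +1 829 333 mm⁴
  web: d = 198 mm → contributes +199 256 320 mm⁴
  top flange: d = 382 mm → contributes +1 021 925 333 mm⁴
Total I = 1 223 010 987 mm⁴.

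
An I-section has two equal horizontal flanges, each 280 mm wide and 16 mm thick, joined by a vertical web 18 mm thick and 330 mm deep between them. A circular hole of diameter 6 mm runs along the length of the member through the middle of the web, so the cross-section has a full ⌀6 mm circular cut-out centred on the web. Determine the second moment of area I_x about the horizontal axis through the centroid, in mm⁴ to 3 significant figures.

I_x ≈ 3.22 × 10⁸ mm⁴

Break the section into simple shapes (no overlaps), measuring from the bottom-left corner of the bounding box.
Bottom flange: 280 × 16, A = 4 480 mm², y = 8 mm, Ī = 95 573 mm⁴.
Web: 18 × 330, A = 5 940 mm², y = 181 mm, Ī = 53 905 500 mm⁴.
Top flange: 280 × 16, A = 4 480 mm², y = 354 mm, Ī = 95 573 mm⁴.
Hole (subtracted): ⌀6, A = 28.274 mm², y = 181 mm, Ī = 63.617 mm⁴.
By symmetry the centroid is at mid-height, ȳ = 181 mm.
Transfer each piece to the horizontal axis through the centroid using Ī + A·d² with d = y − 181:
  bottom flange: d = -173 mm → contributes +134 177 493 mm⁴
  web: d = 0 mm → contributes +53 905 500 mm⁴
  top flange: d = 173 mm → contributes +134 177 493 mm⁴
  hole: d = 0 mm → contributes −63.617 mm⁴
Total I = 322 260 423 mm⁴.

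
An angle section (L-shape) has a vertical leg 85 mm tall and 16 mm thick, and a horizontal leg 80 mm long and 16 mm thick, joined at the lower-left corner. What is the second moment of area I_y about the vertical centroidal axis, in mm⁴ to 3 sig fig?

Break the section into simple shapes (no overlaps), measuring from the bottom-left corner of the bounding box.
Vertical leg: 16 × 85, A = 1 360 mm², x = 8 mm, Ī = 29 013 mm⁴.
Horizontal leg (remainder): 64 × 16, A = 1 024 mm², x = 48 mm, Ī = 349 525 mm⁴.
Centroid: x̄ = ΣA·x / ΣA = 25.181 mm.
Transfer each piece to the vertical centroidal axis using Ī + A·d² with d = x − 25.181:
  vertical leg: d = -17.181 mm → contributes +430 477 mm⁴
  horizontal leg (remainder): d = 22.819 mm → contributes +882 719 mm⁴
Total I = 1 313 196 mm⁴.

I_y ≈ 1.31 × 10⁶ mm⁴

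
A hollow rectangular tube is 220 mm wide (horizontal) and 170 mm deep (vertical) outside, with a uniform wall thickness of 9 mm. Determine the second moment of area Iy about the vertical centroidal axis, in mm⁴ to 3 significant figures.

Split into non-overlapping primitives; take the origin at the lower-left of the bounding box.
Outer rectangle: 220 × 170, A = 37 400 mm², x = 110 mm, Ī = 150 846 667 mm⁴.
Inner void (subtracted): 202 × 152, A = 30 704 mm², x = 110 mm, Ī = 104 403 835 mm⁴.
By symmetry the centroid is at mid-width, x̄ = 110 mm.
All pieces are centred on the vertical centroidal axis, so I = ΣĪ (holes subtracted) = 46 442 832 mm⁴.

Iy ≈ 4.64 × 10⁷ mm⁴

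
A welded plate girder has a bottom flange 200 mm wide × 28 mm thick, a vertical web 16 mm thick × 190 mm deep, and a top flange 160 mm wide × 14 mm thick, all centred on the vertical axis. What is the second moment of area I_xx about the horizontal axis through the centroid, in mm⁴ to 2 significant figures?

Treat the section as a set of non-overlapping primitives; coordinates are from the bounding-box lower-left.
Bottom plate: 200 × 28, A = 5 600 mm², y = 14 mm, Ī = 365 867 mm⁴.
Web plate: 16 × 190, A = 3 040 mm², y = 123 mm, Ī = 9 145 333 mm⁴.
Top plate: 160 × 14, A = 2 240 mm², y = 225 mm, Ī = 36 587 mm⁴.
Centroid: ȳ = ΣA·y / ΣA = 87.9 mm.
Transfer each piece to the horizontal axis through the centroid using Ī + A·d² with d = y − 87.9:
  bottom plate: d = -73.9 mm → contributes +30 946 208 mm⁴
  web plate: d = 35.1 mm → contributes +12 891 271 mm⁴
  top plate: d = 137.1 mm → contributes +42 142 352 mm⁴
Total I = 85 979 831 mm⁴.

I_xx ≈ 8.6 × 10⁷ mm⁴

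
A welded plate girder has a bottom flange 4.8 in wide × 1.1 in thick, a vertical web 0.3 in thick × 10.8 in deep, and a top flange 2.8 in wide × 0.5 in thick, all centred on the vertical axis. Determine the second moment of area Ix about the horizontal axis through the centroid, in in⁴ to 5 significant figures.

Ix ≈ 207.97 in⁴

Decompose the section into non-overlapping parts with the origin at the bottom-left of its bounding rectangle.
Bottom plate: 4.8 × 1.1, A = 5.28 in², y = 0.55 in, Ī = 0.5324 in⁴.
Web plate: 0.3 × 10.8, A = 3.24 in², y = 6.5 in, Ī = 31.4928 in⁴.
Top plate: 2.8 × 0.5, A = 1.4 in², y = 12.15 in, Ī = 0.02916667 in⁴.
Centroid: ȳ = ΣA·y / ΣA = 4.130444 in.
Transfer each piece to the horizontal axis through the centroid using Ī + A·d² with d = y − 4.130444:
  bottom plate: d = -3.580444 in → contributes +68.21976 in⁴
  web plate: d = 2.369556 in → contributes +49.68474 in⁴
  top plate: d = 8.019556 in → contributes +90.06777 in⁴
Total I = 207.9723 in⁴.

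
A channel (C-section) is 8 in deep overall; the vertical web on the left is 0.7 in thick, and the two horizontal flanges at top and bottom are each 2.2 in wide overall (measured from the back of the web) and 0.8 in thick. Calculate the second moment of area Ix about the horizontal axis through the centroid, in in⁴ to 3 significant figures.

Decompose the section into non-overlapping parts with the origin at the bottom-left of its bounding rectangle.
Web: 0.7 × 8, A = 5.6 in², y = 4 in, Ī = 29.867 in⁴.
Top flange (beyond web): 1.5 × 0.8, A = 1.2 in², y = 7.6 in, Ī = 0.064 in⁴.
Bottom flange (beyond web): 1.5 × 0.8, A = 1.2 in², y = 0.4 in, Ī = 0.064 in⁴.
By symmetry the centroid is at mid-height, ȳ = 4 in.
Transfer each piece to the horizontal axis through the centroid using Ī + A·d² with d = y − 4:
  web: d = 0 in → contributes +29.867 in⁴
  top flange (beyond web): d = 3.6 in → contributes +15.616 in⁴
  bottom flange (beyond web): d = -3.6 in → contributes +15.616 in⁴
Total I = 61.099 in⁴.

Ix ≈ 61.1 in⁴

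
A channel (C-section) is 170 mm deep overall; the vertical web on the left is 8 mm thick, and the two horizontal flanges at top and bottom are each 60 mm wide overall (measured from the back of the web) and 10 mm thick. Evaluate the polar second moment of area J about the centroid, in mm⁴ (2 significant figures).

Split into non-overlapping primitives; take the origin at the lower-left of the bounding box.
Web: 8 × 170, A = 1 360 mm², y = 85 mm, Ī = 3 275 333 mm⁴.
Top flange (beyond web): 52 × 10, A = 520 mm², y = 165 mm, Ī = 4 333 mm⁴.
Bottom flange (beyond web): 52 × 10, A = 520 mm², y = 5 mm, Ī = 4 333 mm⁴.
By symmetry the centroid is at mid-height, ȳ = 85 mm.
Transfer each piece to the centroidal x-axis using Ī + A·d² with d = y − 85:
  web: d = 0 mm → contributes +3 275 333 mm⁴
  top flange (beyond web): d = 80 mm → contributes +3 332 333 mm⁴
  bottom flange (beyond web): d = -80 mm → contributes +3 332 333 mm⁴
Total I = 9 940 000 mm⁴.
For the y-axis: x̄ = 17 mm.
Repeating about the centroidal y-axis gives I_y = 772 000 mm⁴.
Polar second moment: J = I_x + I_y = 10 712 000 mm⁴.

J ≈ 1.1 × 10⁷ mm⁴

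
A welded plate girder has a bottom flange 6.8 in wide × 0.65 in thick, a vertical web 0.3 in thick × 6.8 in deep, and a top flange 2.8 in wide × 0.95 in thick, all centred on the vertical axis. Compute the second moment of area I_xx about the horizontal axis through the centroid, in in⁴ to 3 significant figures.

Treat the section as a set of non-overlapping primitives; coordinates are from the bounding-box lower-left.
Bottom plate: 6.8 × 0.65, A = 4.42 in², y = 0.325 in, Ī = 0.15562 in⁴.
Web plate: 0.3 × 6.8, A = 2.04 in², y = 4.05 in, Ī = 7.8608 in⁴.
Top plate: 2.8 × 0.95, A = 2.66 in², y = 7.925 in, Ī = 0.20005 in⁴.
Centroid: ȳ = ΣA·y / ΣA = 3.3749 in.
Transfer each piece to the horizontal axis through the centroid using Ī + A·d² with d = y − 3.3749:
  bottom plate: d = -3.0499 in → contributes +41.27 in⁴
  web plate: d = 0.67511 in → contributes +8.7906 in⁴
  top plate: d = 4.5501 in → contributes +55.271 in⁴
Total I = 105.33 in⁴.

I_xx ≈ 105 in⁴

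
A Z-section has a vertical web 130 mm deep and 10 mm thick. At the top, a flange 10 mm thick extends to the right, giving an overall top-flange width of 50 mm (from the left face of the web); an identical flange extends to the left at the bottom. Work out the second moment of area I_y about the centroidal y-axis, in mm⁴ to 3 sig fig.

Decompose the section into non-overlapping parts with the origin at the bottom-left of its bounding rectangle.
Web: 10 × 130, A = 1 300 mm², x = 45 mm, Ī = 10 833 mm⁴.
Top flange (beyond web): 40 × 10, A = 400 mm², x = 70 mm, Ī = 53 333 mm⁴.
Bottom flange (beyond web): 40 × 10, A = 400 mm², x = 20 mm, Ī = 53 333 mm⁴.
Centroid: x̄ = ΣA·x / ΣA = 45 mm.
Transfer each piece to the centroidal y-axis using Ī + A·d² with d = x − 45:
  web: d = 0 mm → contributes +10 833 mm⁴
  top flange (beyond web): d = 25 mm → contributes +303 333 mm⁴
  bottom flange (beyond web): d = -25 mm → contributes +303 333 mm⁴
Total I = 617 500 mm⁴.

I_y ≈ 6.18 × 10⁵ mm⁴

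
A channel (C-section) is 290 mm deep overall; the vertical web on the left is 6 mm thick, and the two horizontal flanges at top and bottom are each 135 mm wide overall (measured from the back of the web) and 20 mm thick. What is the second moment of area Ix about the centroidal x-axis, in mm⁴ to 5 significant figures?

Ix ≈ 1.0641 × 10⁸ mm⁴

Treat the section as a set of non-overlapping primitives; coordinates are from the bounding-box lower-left.
Web: 6 × 290, A = 1 740 mm², y = 145 mm, Ī = 12 194 500 mm⁴.
Top flange (beyond web): 129 × 20, A = 2 580 mm², y = 280 mm, Ī = 86 000 mm⁴.
Bottom flange (beyond web): 129 × 20, A = 2 580 mm², y = 10 mm, Ī = 86 000 mm⁴.
By symmetry the centroid is at mid-height, ȳ = 145 mm.
Transfer each piece to the centroidal x-axis using Ī + A·d² with d = y − 145:
  web: d = 0 mm → contributes +12 194 500 mm⁴
  top flange (beyond web): d = 135 mm → contributes +47 106 500 mm⁴
  bottom flange (beyond web): d = -135 mm → contributes +47 106 500 mm⁴
Total I = 106 407 500 mm⁴.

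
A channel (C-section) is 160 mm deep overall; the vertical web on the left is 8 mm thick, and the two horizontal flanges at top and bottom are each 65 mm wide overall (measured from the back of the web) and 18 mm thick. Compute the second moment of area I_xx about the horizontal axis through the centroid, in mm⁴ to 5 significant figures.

I_xx ≈ 1.3130 × 10⁷ mm⁴

Split into non-overlapping primitives; take the origin at the lower-left of the bounding box.
Web: 8 × 160, A = 1 280 mm², y = 80 mm, Ī = 2 730 667 mm⁴.
Top flange (beyond web): 57 × 18, A = 1 026 mm², y = 151 mm, Ī = 27 702 mm⁴.
Bottom flange (beyond web): 57 × 18, A = 1 026 mm², y = 9 mm, Ī = 27 702 mm⁴.
By symmetry the centroid is at mid-height, ȳ = 80 mm.
Transfer each piece to the horizontal axis through the centroid using Ī + A·d² with d = y − 80:
  web: d = 0 mm → contributes +2 730 667 mm⁴
  top flange (beyond web): d = 71 mm → contributes +5 199 768 mm⁴
  bottom flange (beyond web): d = -71 mm → contributes +5 199 768 mm⁴
Total I = 13 130 203 mm⁴.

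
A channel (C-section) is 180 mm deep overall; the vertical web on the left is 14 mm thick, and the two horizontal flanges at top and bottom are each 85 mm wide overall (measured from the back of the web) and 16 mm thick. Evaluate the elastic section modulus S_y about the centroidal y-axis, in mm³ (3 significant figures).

Decompose the section into non-overlapping parts with the origin at the bottom-left of its bounding rectangle.
Web: 14 × 180, A = 2 520 mm², x = 7 mm, Ī = 41 160 mm⁴.
Top flange (beyond web): 71 × 16, A = 1 136 mm², x = 49.5 mm, Ī = 477 215 mm⁴.
Bottom flange (beyond web): 71 × 16, A = 1 136 mm², x = 49.5 mm, Ī = 477 215 mm⁴.
Centroid: x̄ = ΣA·x / ΣA = 27.15 mm.
Transfer each piece to the centroidal y-axis using Ī + A·d² with d = x − 27.15:
  web: d = -20.15 mm → contributes +1 064 362 mm⁴
  top flange (beyond web): d = 22.35 mm → contributes +1 044 660 mm⁴
  bottom flange (beyond web): d = 22.35 mm → contributes +1 044 660 mm⁴
Total I = 3 153 681 mm⁴.
Extreme fibre distance c = 57.85 mm; S = I/c = 54 515 mm³.

S_y ≈ 5.45 × 10⁴ mm³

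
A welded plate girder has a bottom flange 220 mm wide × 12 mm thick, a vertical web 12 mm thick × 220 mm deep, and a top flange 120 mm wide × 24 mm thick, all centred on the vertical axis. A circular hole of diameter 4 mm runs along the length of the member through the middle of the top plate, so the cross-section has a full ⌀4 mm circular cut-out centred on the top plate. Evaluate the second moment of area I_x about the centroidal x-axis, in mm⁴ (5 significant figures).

Decompose the section into non-overlapping parts with the origin at the bottom-left of its bounding rectangle.
Bottom plate: 220 × 12, A = 2 640 mm², y = 6 mm, Ī = 31 680 mm⁴.
Web plate: 12 × 220, A = 2 640 mm², y = 122 mm, Ī = 10 648 000 mm⁴.
Top plate: 120 × 24, A = 2 880 mm², y = 244 mm, Ī = 138 240 mm⁴.
Hole (subtracted): ⌀4, A = 12.56637 mm², y = 244 mm, Ī = 12.56637 mm⁴.
Centroid: ȳ = ΣA·y / ΣA = 127.3498 mm.
Transfer each piece to the centroidal x-axis using Ī + A·d² with d = y − 127.3498:
  bottom plate: d = -121.3498 mm → contributes +38 907 705 mm⁴
  web plate: d = -5.349771 mm → contributes +10 723 557 mm⁴
  top plate: d = 116.6502 mm → contributes +39 327 195 mm⁴
  hole: d = 116.6502 mm → contributes −171006.6 mm⁴
Total I = 88 787 450 mm⁴.

I_x ≈ 8.8787 × 10⁷ mm⁴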